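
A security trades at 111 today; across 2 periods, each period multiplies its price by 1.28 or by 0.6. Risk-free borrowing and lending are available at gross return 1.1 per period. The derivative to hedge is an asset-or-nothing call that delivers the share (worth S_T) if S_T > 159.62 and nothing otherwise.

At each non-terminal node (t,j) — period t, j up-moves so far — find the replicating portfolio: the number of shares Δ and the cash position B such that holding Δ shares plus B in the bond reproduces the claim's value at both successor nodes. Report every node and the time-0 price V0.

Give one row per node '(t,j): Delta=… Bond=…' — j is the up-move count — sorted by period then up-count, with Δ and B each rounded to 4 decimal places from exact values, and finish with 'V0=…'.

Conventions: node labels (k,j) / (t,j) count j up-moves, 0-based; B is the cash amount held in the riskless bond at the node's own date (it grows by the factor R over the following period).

Since d<R<u, set p* = (R−d)/(u−d) = 0.7353; price each node as the discounted p*-expectation of its children.
Terminal payoffs: V(2,0)=0.0000, V(2,1)=0.0000, V(2,2)=181.8624
(1,0): S=66.6000. Δ = (V_up−V_dn)/(S_up−S_dn) = (0.0000−0.0000)/(85.2480−39.9600) = 0.0000. V = [p*·0.0000 + (1−p*)·0.0000]/1.1 = 0.0000. B = V − Δ·S = 0.0000.
(1,1): S=142.0800. Δ = (V_up−V_dn)/(S_up−S_dn) = (181.8624−0.0000)/(181.8624−85.2480) = 1.8824. V = [p*·181.8624 + (1−p*)·0.0000]/1.1 = 121.5658. B = V − Δ·S = -145.8789.
(0,0): S=111.0000. Δ = (V_up−V_dn)/(S_up−S_dn) = (121.5658−0.0000)/(142.0800−66.6000) = 1.6106. V = [p*·121.5658 + (1−p*)·0.0000]/1.1 = 81.2605. B = V − Δ·S = -97.5127.
Verification: the root portfolio costs Δ(0,0)·S0 + B(0,0) = 81.2605, matching V0.

(0,0): Delta=1.6106 Bond=-97.5127
(1,0): Delta=0.0000 Bond=0.0000
(1,1): Delta=1.8824 Bond=-145.8789
V0=81.2605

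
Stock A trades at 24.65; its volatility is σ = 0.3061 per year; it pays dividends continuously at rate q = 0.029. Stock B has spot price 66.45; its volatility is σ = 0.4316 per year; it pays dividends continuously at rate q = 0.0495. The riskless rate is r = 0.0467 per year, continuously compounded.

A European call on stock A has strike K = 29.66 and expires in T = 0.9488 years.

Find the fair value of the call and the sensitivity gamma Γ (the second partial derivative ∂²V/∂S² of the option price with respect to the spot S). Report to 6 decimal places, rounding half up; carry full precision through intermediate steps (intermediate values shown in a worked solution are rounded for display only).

price = 1.381732
Γ = 0.048447

σ√T = 0.3061·√0.9488 = 0.298161
d₁ = (ln(S/K) + (r−q+σ²/2)T) / (σ√T) = (ln(24.65/29.66) + (0.0467−0.029+0.3061²/2)·0.9488) / 0.298161 = (-0.185022 + 0.061244) / 0.298161 = -0.415141
d₂ = d₁ − σ√T = -0.415141 − 0.298161 = -0.713302
e^{−rT} = 0.956658
e^{−qT} = 0.972860
N(d₁) = 0.339019,  N(d₂) = 0.237830
Call price V = S·e^{−qT}·N(d₁) − K·e^{−rT}·N(d₂) = 8.130024 − 6.748292 = 1.381732
φ(d₁) = (1/√(2π))·e^{−d₁²/2} = 0.366005
Γ = e^{−qT}·φ(d₁) / (S·σ·√T) = 0.048447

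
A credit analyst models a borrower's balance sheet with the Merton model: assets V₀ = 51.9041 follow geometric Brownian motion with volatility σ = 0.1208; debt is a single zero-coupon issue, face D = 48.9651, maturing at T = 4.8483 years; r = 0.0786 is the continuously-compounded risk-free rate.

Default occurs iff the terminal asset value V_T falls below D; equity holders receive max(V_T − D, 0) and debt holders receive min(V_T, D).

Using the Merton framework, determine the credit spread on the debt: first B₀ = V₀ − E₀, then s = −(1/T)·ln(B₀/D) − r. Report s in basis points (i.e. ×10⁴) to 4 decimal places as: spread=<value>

spread=13.9970

Equity is a call on the firm's assets struck at D = 48.9651:
d₁ = [ln(V₀/D) + (r + σ²/2)T] / (σ√T)
   = [ln(51.9041/48.9651) + (0.0786 + 0.5·0.1208²)·4.8483] / (0.1208·√4.8483)
   = [0.058290 + 0.416451] / 0.265988 = 1.784823
d₂ = d₁ − σ√T = 1.784823 − 0.265988 = 1.518835
N(d₁) = 0.962855,  N(d₂) = 0.935598,  e^(−rT) = 0.683126
E₀ = V₀·N(d₁) − D·e^(−rT)·N(d₂)
   = 51.9041·0.962855 − 48.9651·0.683126·0.935598 = 18.681005
B₀ = V₀ − E₀ = 51.9041 − 18.681005 = 33.223095
spread = −(1/T)·ln(B₀/D) − r = −(1/4.8483)·ln(33.223095/48.9651) − 0.0786 = 0.00139970
in basis points: 0.00139970 × 10⁴ = 13.9970 bp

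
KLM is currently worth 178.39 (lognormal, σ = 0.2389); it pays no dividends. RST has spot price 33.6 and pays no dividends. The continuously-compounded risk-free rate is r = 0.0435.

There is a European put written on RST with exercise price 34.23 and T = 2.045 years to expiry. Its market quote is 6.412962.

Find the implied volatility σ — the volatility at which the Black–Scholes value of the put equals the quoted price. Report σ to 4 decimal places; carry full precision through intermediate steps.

sigma = 0.4110

At σ = 0.4110 the Black–Scholes value reproduces the quote:
σ√T = 0.411·√2.045 = 0.587744
d₁ = (ln(S/K) + (r+σ²/2)T) / (σ√T) = (ln(33.6/34.23) + (0.0435+0.411²/2)·2.045) / 0.587744 = (-0.018576 + 0.261679) / 0.587744 = 0.413620
d₂ = d₁ − σ√T = 0.413620 − 0.587744 = -0.174124
e^{−rT} = 0.914884
N(−d₁) = 0.339576,  N(−d₂) = 0.569116
V = K·e^{−rT}·N(−d₂) − S·N(−d₁) = 17.822722 − 11.409761 = 6.412962 (matching the quote); vega is positive throughout, so no other σ reproduces this price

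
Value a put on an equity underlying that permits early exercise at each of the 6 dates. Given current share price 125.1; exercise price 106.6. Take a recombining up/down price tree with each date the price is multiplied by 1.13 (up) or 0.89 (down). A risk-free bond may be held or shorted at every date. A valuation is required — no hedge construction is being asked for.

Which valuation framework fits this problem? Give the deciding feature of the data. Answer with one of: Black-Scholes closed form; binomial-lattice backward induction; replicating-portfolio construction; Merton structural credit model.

framework: binomial-lattice backward induction

Key observation: the exercise right at every one of the 6 steps is what matters: each node needs max(106.6 − S, continuation), which only the stepwise tree valuation starting from spot 125.1 delivers.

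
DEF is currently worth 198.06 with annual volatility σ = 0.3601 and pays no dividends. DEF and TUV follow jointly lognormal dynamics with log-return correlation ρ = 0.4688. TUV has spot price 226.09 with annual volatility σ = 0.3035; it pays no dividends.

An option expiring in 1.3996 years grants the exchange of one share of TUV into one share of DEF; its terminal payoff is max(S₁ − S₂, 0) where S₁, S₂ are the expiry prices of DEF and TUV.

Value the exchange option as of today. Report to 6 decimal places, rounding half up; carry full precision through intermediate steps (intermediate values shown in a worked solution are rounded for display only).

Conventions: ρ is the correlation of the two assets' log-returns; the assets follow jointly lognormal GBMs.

exchange price = 22.077315

σ_eff = √(σ₁² + σ₂² − 2ρσ₁σ₂) = √(0.3601² + 0.3035² − 2·0.4688·0.3601·0.3035) = 0.345418
d₁ = (ln(S₁/S₂) + (q₂ − q₁ + σ_eff²/2)T) / (σ_eff√T) = (ln(198.06/226.09) + (0.0 − 0.0 + 0.059657)·1.3996) / 0.408646 = -0.119584
d₂ = d₁ − σ_eff√T = -0.119584 − 0.408646 = -0.528230
N(d₁) = 0.452406,  N(d₂) = 0.298670
V = S₁·e^{−q₁T}·N(d₁) − S₂·e^{−q₂T}·N(d₂) = 89.603608 − 67.526294 = 22.077315
Key observation: the rate r is irrelevant here: denominating values in TUV turns the exchange into a ratio option on S₁/S₂, and discounting at r drops out.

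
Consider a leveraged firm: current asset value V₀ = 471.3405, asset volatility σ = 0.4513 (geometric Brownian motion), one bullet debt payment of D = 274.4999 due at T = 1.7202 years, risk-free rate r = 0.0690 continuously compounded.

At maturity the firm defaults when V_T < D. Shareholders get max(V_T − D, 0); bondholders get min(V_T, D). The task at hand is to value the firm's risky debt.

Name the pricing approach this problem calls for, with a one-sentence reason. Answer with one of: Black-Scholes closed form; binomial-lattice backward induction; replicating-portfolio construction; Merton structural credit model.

framework: Merton structural credit model

Key observation: the asked-for credit quantity lives on the firm's capital structure — asset value, asset volatility, debt face 274.4999 — which is the structural model's domain.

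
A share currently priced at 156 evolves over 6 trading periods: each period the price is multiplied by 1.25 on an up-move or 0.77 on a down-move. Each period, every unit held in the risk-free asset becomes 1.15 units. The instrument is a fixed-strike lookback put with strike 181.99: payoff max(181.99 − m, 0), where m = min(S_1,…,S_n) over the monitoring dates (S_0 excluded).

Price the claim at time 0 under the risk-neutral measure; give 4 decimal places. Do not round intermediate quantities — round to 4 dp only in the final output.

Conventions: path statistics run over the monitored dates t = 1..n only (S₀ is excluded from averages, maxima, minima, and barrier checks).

Under the martingale measure an up-move has probability p* = 0.7917; value the claim as the probability-weighted average of per-path payoffs, discounted 6 periods at R = 1.15.
Enumerate all 2^6 = 64 price paths (U = up ×1.25, D = down ×0.77); each path with k up-moves has probability p*^k·(1−p*)^(6−k).
DDDDDD: m=32.5139, payoff=149.4761, prob=0.000082
UDDDDD: m=52.7823, payoff=129.2077, prob=0.000311
DUDDDD: m=52.7823, payoff=129.2077, prob=0.000311
UUDDDD: m=85.6855, payoff=96.3045, prob=0.001181
DDUDDD: m=52.7823, payoff=129.2077, prob=0.000311
UDUDDD: m=85.6855, payoff=96.3045, prob=0.001181
DUUDDD: m=85.6855, payoff=96.3045, prob=0.001181
UUUDDD: m=139.0999, payoff=42.8901, prob=0.004486
DDDUDD: m=52.7823, payoff=129.2077, prob=0.000311
UDDUDD: m=85.6855, payoff=96.3045, prob=0.001181
DUDUDD: m=85.6855, payoff=96.3045, prob=0.001181
UUDUDD: m=139.0999, payoff=42.8901, prob=0.004486
DDUUDD: m=85.6855, payoff=96.3045, prob=0.001181
UDUUDD: m=139.0999, payoff=42.8901, prob=0.004486
DUUUDD: m=120.1200, payoff=61.8700, prob=0.004486
UUUUDD: m=195.0000, payoff=0.0000, prob=0.017049
DDDDUD: m=52.7823, payoff=129.2077, prob=0.000311
UDDDUD: m=85.6855, payoff=96.3045, prob=0.001181
DUDDUD: m=85.6855, payoff=96.3045, prob=0.001181
UUDDUD: m=139.0999, payoff=42.8901, prob=0.004486
DDUDUD: m=85.6855, payoff=96.3045, prob=0.001181
UDUDUD: m=139.0999, payoff=42.8901, prob=0.004486
DUUDUD: m=120.1200, payoff=61.8700, prob=0.004486
UUUDUD: m=195.0000, payoff=0.0000, prob=0.017049
DDDUUD: m=71.2191, payoff=110.7709, prob=0.001181
UDDUUD: m=115.6155, payoff=66.3745, prob=0.004486
DUDUUD: m=115.6155, payoff=66.3745, prob=0.004486
UUDUUD: m=187.6875, payoff=0.0000, prob=0.017049
DDUUUD: m=92.4924, payoff=89.4976, prob=0.004486
UDUUUD: m=150.1500, payoff=31.8400, prob=0.017049
DUUUUD: m=120.1200, payoff=61.8700, prob=0.017049
UUUUUD: m=195.0000, payoff=0.0000, prob=0.064784
DDDDDU: m=42.2258, payoff=139.7642, prob=0.000311
UDDDDU: m=68.5484, payoff=113.4416, prob=0.001181
DUDDDU: m=68.5484, payoff=113.4416, prob=0.001181
UUDDDU: m=111.2799, payoff=70.7101, prob=0.004486
DDUDDU: m=68.5484, payoff=113.4416, prob=0.001181
UDUDDU: m=111.2799, payoff=70.7101, prob=0.004486
DUUDDU: m=111.2799, payoff=70.7101, prob=0.004486
UUUDDU: m=180.6492, payoff=1.3408, prob=0.017049
DDDUDU: m=68.5484, payoff=113.4416, prob=0.001181
UDDUDU: m=111.2799, payoff=70.7101, prob=0.004486
DUDUDU: m=111.2799, payoff=70.7101, prob=0.004486
UUDUDU: m=180.6492, payoff=1.3408, prob=0.017049
DDUUDU: m=92.4924, payoff=89.4976, prob=0.004486
UDUUDU: m=150.1500, payoff=31.8400, prob=0.017049
DUUUDU: m=120.1200, payoff=61.8700, prob=0.017049
UUUUDU: m=195.0000, payoff=0.0000, prob=0.064784
DDDDUU: m=54.8387, payoff=127.1513, prob=0.001181
UDDDUU: m=89.0239, payoff=92.9661, prob=0.004486
DUDDUU: m=89.0239, payoff=92.9661, prob=0.004486
UUDDUU: m=144.5194, payoff=37.4706, prob=0.017049
DDUDUU: m=89.0239, payoff=92.9661, prob=0.004486
UDUDUU: m=144.5194, payoff=37.4706, prob=0.017049
DUUDUU: m=120.1200, payoff=61.8700, prob=0.017049
UUUDUU: m=195.0000, payoff=0.0000, prob=0.064784
DDDUUU: m=71.2191, payoff=110.7709, prob=0.004486
UDDUUU: m=115.6155, payoff=66.3745, prob=0.017049
DUDUUU: m=115.6155, payoff=66.3745, prob=0.017049
UUDUUU: m=187.6875, payoff=0.0000, prob=0.064784
DDUUUU: m=92.4924, payoff=89.4976, prob=0.017049
UDUUUU: m=150.1500, payoff=31.8400, prob=0.064784
DUUUUU: m=120.1200, payoff=61.8700, prob=0.064784
UUUUUU: m=195.0000, payoff=0.0000, prob=0.246181
Price = Σ prob·payoff / R^6 = 23.779953 / 2.313061 = 10.2807

price = 10.2807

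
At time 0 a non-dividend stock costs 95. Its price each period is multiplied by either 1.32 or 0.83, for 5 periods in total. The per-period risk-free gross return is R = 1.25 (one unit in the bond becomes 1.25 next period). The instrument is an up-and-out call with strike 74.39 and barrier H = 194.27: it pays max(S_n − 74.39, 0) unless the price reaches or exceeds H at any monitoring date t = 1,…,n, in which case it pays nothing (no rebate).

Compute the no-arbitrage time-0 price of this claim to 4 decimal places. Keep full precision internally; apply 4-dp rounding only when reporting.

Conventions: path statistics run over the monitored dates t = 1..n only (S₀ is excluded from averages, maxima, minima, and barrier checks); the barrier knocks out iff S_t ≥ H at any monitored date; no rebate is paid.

price = 3.0277

Under the martingale measure an up-move has probability p* = 0.8571; value the claim as the probability-weighted average of per-path payoffs, discounted 5 periods at R = 1.25.
Enumerate all 2^5 = 32 price paths (U = up ×1.32, D = down ×0.83); each path with k up-moves has probability p*^k·(1−p*)^(5−k).
DDDDD: M=78.8500, payoff=0.0000, prob=0.000059
UDDDD: M=125.4000, payoff=0.0000, prob=0.000357
DUDDD: M=104.0820, payoff=0.0000, prob=0.000357
UUDDD: M=165.5280, payoff=20.2568, prob=0.002142
DDUDD: M=86.3881, payoff=0.0000, prob=0.000357
UDUDD: M=137.3882, payoff=20.2568, prob=0.002142
DUUDD: M=137.3882, payoff=20.2568, prob=0.002142
UUUDD: M=218.4970, payoff=0.0000, prob=0.012852
DDDUD: M=78.8500, payoff=0.0000, prob=0.000357
UDDUD: M=125.4000, payoff=20.2568, prob=0.002142
DUDUD: M=114.0322, payoff=20.2568, prob=0.002142
UUDUD: M=181.3525, payoff=76.1326, prob=0.012852
DDUUD: M=114.0322, payoff=20.2568, prob=0.002142
UDUUD: M=181.3525, payoff=76.1326, prob=0.012852
DUUUD: M=181.3525, payoff=76.1326, prob=0.012852
UUUUD: M=288.4160, payoff=0.0000, prob=0.077111
DDDDU: M=78.8500, payoff=0.0000, prob=0.000357
UDDDU: M=125.4000, payoff=20.2568, prob=0.002142
DUDDU: M=104.0820, payoff=20.2568, prob=0.002142
UUDDU: M=165.5280, payoff=76.1326, prob=0.012852
DDUDU: M=94.6468, payoff=20.2568, prob=0.002142
UDUDU: M=150.5226, payoff=76.1326, prob=0.012852
DUUDU: M=150.5226, payoff=76.1326, prob=0.012852
UUUDU: M=239.3853, payoff=0.0000, prob=0.077111
DDDUU: M=94.6468, payoff=20.2568, prob=0.002142
UDDUU: M=150.5226, payoff=76.1326, prob=0.012852
DUDUU: M=150.5226, payoff=76.1326, prob=0.012852
UUDUU: M=239.3853, payoff=0.0000, prob=0.077111
DDUUU: M=150.5226, payoff=76.1326, prob=0.012852
UDUUU: M=239.3853, payoff=0.0000, prob=0.077111
DUUUU: M=239.3853, payoff=0.0000, prob=0.077111
UUUUU: M=380.7091, payoff=0.0000, prob=0.462664
Price = Σ prob·payoff / R^5 = 9.239848 / 3.051758 = 3.0277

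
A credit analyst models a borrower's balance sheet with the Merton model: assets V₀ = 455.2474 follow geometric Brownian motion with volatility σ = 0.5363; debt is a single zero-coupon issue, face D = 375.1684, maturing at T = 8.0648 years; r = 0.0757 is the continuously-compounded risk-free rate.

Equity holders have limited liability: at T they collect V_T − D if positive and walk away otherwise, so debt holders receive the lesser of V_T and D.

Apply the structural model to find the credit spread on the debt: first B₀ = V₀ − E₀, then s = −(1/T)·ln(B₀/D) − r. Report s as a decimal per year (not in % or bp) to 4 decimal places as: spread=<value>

spread=0.0577

Work the structural quantities from V₀ = 455.2474 against face 375.1684:
d₁ = [ln(V₀/D) + (r + σ²/2)T] / (σ√T)
   = [ln(455.2474/375.1684) + (0.0757 + 0.5·0.5363²)·8.0648] / (0.5363·√8.0648)
   = [0.193466 + 1.770295] / 1.523016 = 1.289389
d₂ = d₁ − σ√T = 1.289389 − 1.523016 = -0.233627
N(d₁) = 0.901369,  N(d₂) = 0.407637,  e^(−rT) = 0.543076
E₀ = V₀·N(d₁) − D·e^(−rT)·N(d₂)
   = 455.2474·0.901369 − 375.1684·0.543076·0.407637 = 327.291636
B₀ = V₀ − E₀ = 455.2474 − 327.291636 = 127.955764
spread = −(1/T)·ln(B₀/D) − r = −(1/8.0648)·ln(127.955764/375.1684) − 0.0757 = 0.05768091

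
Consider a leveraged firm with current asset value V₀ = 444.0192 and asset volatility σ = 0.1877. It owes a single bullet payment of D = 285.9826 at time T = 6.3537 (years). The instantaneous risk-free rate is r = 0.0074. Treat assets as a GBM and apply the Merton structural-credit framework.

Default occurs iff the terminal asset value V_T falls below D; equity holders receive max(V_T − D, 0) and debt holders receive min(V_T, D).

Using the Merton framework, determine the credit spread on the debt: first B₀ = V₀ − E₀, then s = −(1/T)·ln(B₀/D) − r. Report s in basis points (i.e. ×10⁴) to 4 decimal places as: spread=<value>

Work the structural quantities from V₀ = 444.0192 against face 285.9826:
d₁ = [ln(V₀/D) + (r + σ²/2)T] / (σ√T)
   = [ln(444.0192/285.9826) + (0.0074 + 0.5·0.1877²)·6.3537] / (0.1877·√6.3537)
   = [0.439937 + 0.158942] / 0.473127 = 1.265789
d₂ = d₁ − σ√T = 1.265789 − 0.473127 = 0.792662
N(d₁) = 0.897206,  N(d₂) = 0.786013,  e^(−rT) = 0.954071
E₀ = V₀·N(d₁) − D·e^(−rT)·N(d₂)
   = 444.0192·0.897206 − 285.9826·0.954071·0.786013 = 183.914844
B₀ = V₀ − E₀ = 444.0192 − 183.914844 = 260.104356
spread = −(1/T)·ln(B₀/D) − r = −(1/6.3537)·ln(260.104356/285.9826) − 0.0074 = 0.00752800
in basis points: 0.00752800 × 10⁴ = 75.2800 bp

spread=75.2800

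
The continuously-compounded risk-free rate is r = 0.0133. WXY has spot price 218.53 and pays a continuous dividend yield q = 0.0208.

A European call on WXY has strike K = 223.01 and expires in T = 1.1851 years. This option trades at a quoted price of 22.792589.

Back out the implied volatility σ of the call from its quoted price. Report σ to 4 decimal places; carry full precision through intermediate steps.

sigma = 0.2759

At σ = 0.2759 the Black–Scholes value reproduces the quote:
σ√T = 0.2759·√1.1851 = 0.300351
d₁ = (ln(S/K) + (r−q+σ²/2)T) / (σ√T) = (ln(218.53/223.01) + (0.0133−0.0208+0.2759²/2)·1.1851) / 0.300351 = (-0.020293 + 0.036217) / 0.300351 = 0.053017
d₂ = d₁ − σ√T = 0.053017 − 0.300351 = -0.247334
e^{−rT} = 0.984362
e^{−qT} = 0.975651
N(d₁) = 0.521141,  N(d₂) = 0.402325
V = S·e^{−qT}·N(d₁) − K·e^{−rT}·N(d₂) = 111.111981 − 88.319392 = 22.792589 (the quoted price), and the Black–Scholes price is strictly increasing in σ, so σ is unique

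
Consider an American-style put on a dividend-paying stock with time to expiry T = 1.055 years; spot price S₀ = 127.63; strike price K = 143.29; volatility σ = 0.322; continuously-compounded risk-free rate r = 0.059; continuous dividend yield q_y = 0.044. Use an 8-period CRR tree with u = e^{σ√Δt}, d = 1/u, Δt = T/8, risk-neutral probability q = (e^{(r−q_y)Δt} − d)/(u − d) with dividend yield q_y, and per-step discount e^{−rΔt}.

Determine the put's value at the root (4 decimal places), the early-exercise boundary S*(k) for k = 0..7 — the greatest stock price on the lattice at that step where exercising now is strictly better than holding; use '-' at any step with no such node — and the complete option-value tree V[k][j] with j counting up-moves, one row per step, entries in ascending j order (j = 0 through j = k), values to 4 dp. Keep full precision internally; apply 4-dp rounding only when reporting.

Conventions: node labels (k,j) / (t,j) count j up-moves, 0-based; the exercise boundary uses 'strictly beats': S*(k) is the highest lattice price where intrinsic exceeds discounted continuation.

Δt=0.13187  u=1.12404  d=0.88964  q=0.47925  discount=0.99225
step 8 (expiry): payoffs max(K−S,0) = 93.2075 80.0120 63.3398 42.2750 15.6600 0.0000 0.0000 0.0000 0.0000
step 7: (k=7,j=0): S=56.2949, K−S=86.9951, hold=86.2102 ⇒ V=86.9951 exercise | (k=7,j=1): S=71.1272, K−S=72.1628, hold=71.4637 ⇒ V=72.1628 exercise | (k=7,j=2): S=89.8675, K−S=53.4225, hold=52.8319 ⇒ V=53.4225 exercise | (k=7,j=3): S=113.5454, K−S=29.7446, hold=29.2910 ⇒ V=29.7446 exercise | (k=7,j=4): S=143.4618, K−S=0.0000, hold=8.0918 ⇒ V=8.0918 continue | (k=7,j=5): S=181.2604, K−S=0.0000, hold=0.0000 ⇒ V=0.0000 continue | (k=7,j=6): S=229.0180, K−S=0.0000, hold=0.0000 ⇒ V=0.0000 continue | (k=7,j=7): S=289.3585, K−S=0.0000, hold=0.0000 ⇒ V=0.0000 continue  boundary S*=113.5454
step 6: (k=6,j=0): S=63.2780, K−S=80.0120, hold=79.2676 ⇒ V=80.0120 exercise | (k=6,j=1): S=79.9502, K−S=63.3398, hold=62.6918 ⇒ V=63.3398 exercise | (k=6,j=2): S=101.0150, K−S=42.2750, hold=41.7488 ⇒ V=42.2750 exercise | (k=6,j=3): S=127.6300, K−S=15.6600, hold=19.2175 ⇒ V=19.2175 continue | (k=6,j=4): S=161.2573, K−S=0.0000, hold=4.1812 ⇒ V=4.1812 continue | (k=6,j=5): S=203.7446, K−S=0.0000, hold=0.0000 ⇒ V=0.0000 continue | (k=6,j=6): S=257.4263, K−S=0.0000, hold=0.0000 ⇒ V=0.0000 continue  boundary S*=101.0150
step 5: (k=5,j=0): S=71.1272, K−S=72.1628, hold=71.4637 ⇒ V=72.1628 exercise | (k=5,j=1): S=89.8675, K−S=53.4225, hold=52.8319 ⇒ V=53.4225 exercise | (k=5,j=2): S=113.5454, K−S=29.7446, hold=30.9827 ⇒ V=30.9827 continue | (k=5,j=3): S=143.4618, K−S=0.0000, hold=11.9183 ⇒ V=11.9183 continue | (k=5,j=4): S=181.2604, K−S=0.0000, hold=2.1605 ⇒ V=2.1605 continue | (k=5,j=5): S=229.0180, K−S=0.0000, hold=0.0000 ⇒ V=0.0000 continue  boundary S*=89.8675
step 4: (k=4,j=0): S=79.9502, K−S=63.3398, hold=62.6918 ⇒ V=63.3398 exercise | (k=4,j=1): S=101.0150, K−S=42.2750, hold=42.3376 ⇒ V=42.3376 continue | (k=4,j=2): S=127.6300, K−S=15.6600, hold=21.6768 ⇒ V=21.6768 continue | (k=4,j=3): S=161.2573, K−S=0.0000, hold=7.1857 ⇒ V=7.1857 continue | (k=4,j=4): S=203.7446, K−S=0.0000, hold=1.1164 ⇒ V=1.1164 continue  boundary S*=79.9502
step 3: (k=3,j=0): S=89.8675, K−S=53.4225, hold=52.8617 ⇒ V=53.4225 exercise | (k=3,j=1): S=113.5454, K−S=29.7446, hold=32.1846 ⇒ V=32.1846 continue | (k=3,j=2): S=143.4618, K−S=0.0000, hold=14.6178 ⇒ V=14.6178 continue | (k=3,j=3): S=181.2604, K−S=0.0000, hold=4.2438 ⇒ V=4.2438 continue  boundary S*=89.8675
step 2: (k=2,j=0): S=101.0150, K−S=42.2750, hold=42.9091 ⇒ V=42.9091 continue | (k=2,j=1): S=127.6300, K−S=15.6600, hold=23.5815 ⇒ V=23.5815 continue | (k=2,j=2): S=161.2573, K−S=0.0000, hold=9.5714 ⇒ V=9.5714 continue  boundary S*=-
step 1: (k=1,j=0): S=113.5454, K−S=29.7446, hold=33.3856 ⇒ V=33.3856 continue | (k=1,j=1): S=143.4618, K−S=0.0000, hold=16.7365 ⇒ V=16.7365 continue  boundary S*=-
step 0: (k=0,j=0): S=127.6300, K−S=15.6600, hold=25.2097 ⇒ V=25.2097 continue  boundary S*=-

price = 25.2097
boundary = - - - 89.8675 79.9502 89.8675 101.0150 113.5454
tree:
25.2097
33.3856 16.7365
42.9091 23.5815 9.5714
53.4225 32.1846 14.6178 4.2438
63.3398 42.3376 21.6768 7.1857 1.1164
72.1628 53.4225 30.9827 11.9183 2.1605 0.0000
80.0120 63.3398 42.2750 19.2175 4.1812 0.0000 0.0000
86.9951 72.1628 53.4225 29.7446 8.0918 0.0000 0.0000 0.0000
93.2075 80.0120 63.3398 42.2750 15.6600 0.0000 0.0000 0.0000 0.0000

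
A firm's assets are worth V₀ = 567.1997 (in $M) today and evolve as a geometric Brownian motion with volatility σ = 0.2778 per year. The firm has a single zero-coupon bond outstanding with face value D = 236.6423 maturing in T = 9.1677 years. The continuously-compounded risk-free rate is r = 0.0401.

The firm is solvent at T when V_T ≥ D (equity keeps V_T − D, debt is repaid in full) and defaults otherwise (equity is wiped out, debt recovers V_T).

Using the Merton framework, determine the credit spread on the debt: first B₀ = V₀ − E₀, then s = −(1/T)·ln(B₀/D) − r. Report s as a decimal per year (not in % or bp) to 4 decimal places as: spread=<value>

spread=0.0051

Work the structural quantities from V₀ = 567.1997 against face 236.6423:
d₁ = [ln(V₀/D) + (r + σ²/2)T] / (σ√T)
   = [ln(567.1997/236.6423) + (0.0401 + 0.5·0.2778²)·9.1677] / (0.2778·√9.1677)
   = [0.874162 + 0.721373] / 0.841129 = 1.896898
d₂ = d₁ − σ√T = 1.896898 − 0.841129 = 1.055769
N(d₁) = 0.971079,  N(d₂) = 0.854463,  e^(−rT) = 0.692377
E₀ = V₀·N(d₁) − D·e^(−rT)·N(d₂)
   = 567.1997·0.971079 − 236.6423·0.692377·0.854463 = 410.795793
B₀ = V₀ − E₀ = 567.1997 − 410.795793 = 156.403907
spread = −(1/T)·ln(B₀/D) − r = −(1/9.1677)·ln(156.403907/236.6423) − 0.0401 = 0.00507032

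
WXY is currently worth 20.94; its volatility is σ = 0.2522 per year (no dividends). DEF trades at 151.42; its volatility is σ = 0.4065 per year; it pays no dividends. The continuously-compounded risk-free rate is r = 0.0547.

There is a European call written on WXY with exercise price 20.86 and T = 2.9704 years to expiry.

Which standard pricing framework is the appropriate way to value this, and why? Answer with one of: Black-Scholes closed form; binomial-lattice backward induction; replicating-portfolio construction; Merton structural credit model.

framework: Black-Scholes closed form

Key observation: the strike-20.86 call on WXY is European-exercise on a continuously-modelled lognormal underlying, so its value is a single closed-form evaluation.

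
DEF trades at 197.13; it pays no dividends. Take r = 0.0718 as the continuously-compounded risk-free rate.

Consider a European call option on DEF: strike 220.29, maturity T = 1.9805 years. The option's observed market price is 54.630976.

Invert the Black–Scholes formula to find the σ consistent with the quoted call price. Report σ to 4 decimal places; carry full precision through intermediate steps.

At σ = 0.4822 the Black–Scholes value reproduces the quote:
σ√T = 0.4822·√1.9805 = 0.678601
d₁ = (ln(S/K) + (r+σ²/2)T) / (σ√T) = (ln(197.13/220.29) + (0.0718+0.4822²/2)·1.9805) / 0.678601 = (-0.111081 + 0.372450) / 0.678601 = 0.385157
d₂ = d₁ − σ√T = 0.385157 − 0.678601 = -0.293444
e^{−rT} = 0.867448
N(d₁) = 0.649940,  N(d₂) = 0.384591
V = S·N(d₁) − K·e^{−rT}·N(d₂) = 128.122590 − 73.491614 = 54.630976 (equal to the quote); since ∂V/∂σ > 0 for all σ, the implied volatility is unique

sigma = 0.4822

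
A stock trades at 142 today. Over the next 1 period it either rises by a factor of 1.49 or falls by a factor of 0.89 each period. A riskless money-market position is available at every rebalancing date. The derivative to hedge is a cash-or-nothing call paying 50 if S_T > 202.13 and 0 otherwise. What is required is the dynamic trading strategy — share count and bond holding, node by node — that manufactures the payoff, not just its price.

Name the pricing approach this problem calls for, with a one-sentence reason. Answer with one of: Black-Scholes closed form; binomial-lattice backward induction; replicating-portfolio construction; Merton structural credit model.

framework: replicating-portfolio construction

Key observation: the mandate to exhibit the hedge at every date and state singles out the replicating-portfolio construction on the 1-period tree with factors 1.49 and 0.89 from 142.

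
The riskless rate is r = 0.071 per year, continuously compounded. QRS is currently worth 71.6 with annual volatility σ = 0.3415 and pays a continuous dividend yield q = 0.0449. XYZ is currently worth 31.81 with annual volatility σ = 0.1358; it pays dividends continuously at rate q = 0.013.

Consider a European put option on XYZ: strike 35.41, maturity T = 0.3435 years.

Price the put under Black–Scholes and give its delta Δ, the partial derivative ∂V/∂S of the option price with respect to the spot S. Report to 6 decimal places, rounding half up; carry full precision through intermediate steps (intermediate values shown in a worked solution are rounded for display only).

price = 3.070324
Δ = -0.850924

σ√T = 0.1358·√0.3435 = 0.079591
d₁ = (ln(S/K) + (r−q+σ²/2)T) / (σ√T) = (ln(31.81/35.41) + (0.071−0.013+0.1358²/2)·0.3435) / 0.079591 = (-0.107214 + 0.023090) / 0.079591 = -1.056946
d₂ = d₁ − σ√T = -1.056946 − 0.079591 = -1.136537
e^{−rT} = 0.975906
e^{−qT} = 0.995544
N(−d₁) = 0.854732,  N(−d₂) = 0.872134
Put price V = K·e^{−rT}·N(−d₂) − S·e^{−qT}·N(−d₁) = 30.138202 − 27.067877 = 3.070324
Δ = −e^{−qT}·N(−d₁) = -0.850924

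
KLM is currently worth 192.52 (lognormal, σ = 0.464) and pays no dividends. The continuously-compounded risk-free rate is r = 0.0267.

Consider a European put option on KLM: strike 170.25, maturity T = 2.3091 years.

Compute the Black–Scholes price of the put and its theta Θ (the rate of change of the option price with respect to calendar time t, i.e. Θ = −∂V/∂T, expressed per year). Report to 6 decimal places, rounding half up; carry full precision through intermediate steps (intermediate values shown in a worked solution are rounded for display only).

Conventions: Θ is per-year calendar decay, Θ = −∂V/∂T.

σ√T = 0.464·√2.3091 = 0.705082
d₁ = (ln(S/K) + (r+σ²/2)T) / (σ√T) = (ln(192.52/170.25) + (0.0267+0.464²/2)·2.3091) / 0.705082 = (0.122932 + 0.310223) / 0.705082 = 0.614333
d₂ = d₁ − σ√T = 0.614333 − 0.705082 = -0.090748
e^{−rT} = 0.940209
N(−d₁) = 0.269498,  N(−d₂) = 0.536154
Put price V = K·e^{−rT}·N(−d₂) − S·N(−d₁) = 85.822444 − 51.883669 = 33.938774
φ(d₁) = (1/√(2π))·e^{−d₁²/2} = 0.330337
Θ = −S·φ(d₁)·σ/(2√T) + r·K·e^{−rT}·N(−d₂) = −9.709570 + 2.291459 = -7.418111

price = 33.938774
Θ = -7.418111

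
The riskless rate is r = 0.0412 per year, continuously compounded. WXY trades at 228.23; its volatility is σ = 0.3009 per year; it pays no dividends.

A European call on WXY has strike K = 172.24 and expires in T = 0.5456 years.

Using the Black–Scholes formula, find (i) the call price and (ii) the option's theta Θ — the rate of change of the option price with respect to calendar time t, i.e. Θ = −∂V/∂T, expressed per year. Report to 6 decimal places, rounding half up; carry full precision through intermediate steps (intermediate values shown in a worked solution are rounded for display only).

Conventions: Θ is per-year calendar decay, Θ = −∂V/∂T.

σ√T = 0.3009·√0.5456 = 0.222259
d₁ = (ln(S/K) + (r+σ²/2)T) / (σ√T) = (ln(228.23/172.24) + (0.0412+0.3009²/2)·0.5456) / 0.222259 = (0.281465 + 0.047178) / 0.222259 = 1.478650
d₂ = d₁ − σ√T = 1.478650 − 0.222259 = 1.256391
e^{−rT} = 0.977772
N(d₁) = 0.930383,  N(d₂) = 0.895513
Call price V = S·N(d₁) − K·e^{−rT}·N(d₂) = 212.341327 − 150.814630 = 61.526697
φ(d₁) = (1/√(2π))·e^{−d₁²/2} = 0.133702
Θ = −S·φ(d₁)·σ/(2√T) − r·K·e^{−rT}·N(d₂) = −6.215353 − 6.213563 = -12.428915

price = 61.526697
Θ = -12.428915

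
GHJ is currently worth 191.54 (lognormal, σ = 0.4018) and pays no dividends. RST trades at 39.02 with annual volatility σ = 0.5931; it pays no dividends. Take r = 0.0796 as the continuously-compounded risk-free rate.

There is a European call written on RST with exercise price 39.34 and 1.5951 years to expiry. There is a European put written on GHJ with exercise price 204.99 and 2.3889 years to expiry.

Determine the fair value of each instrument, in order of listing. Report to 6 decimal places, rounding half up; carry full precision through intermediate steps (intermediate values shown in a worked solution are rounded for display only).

price(RST call K=39.34) = 13.069497
price(GHJ put K=204.99) = 33.813245

[RST call K=39.34]
σ√T = 0.5931·√1.5951 = 0.749069
d₁ = (ln(S/K) + (r+σ²/2)T) / (σ√T) = (ln(39.02/39.34) + (0.0796+0.5931²/2)·1.5951) / 0.749069 = (-0.008167 + 0.407522) / 0.749069 = 0.533135
d₂ = d₁ − σ√T = 0.533135 − 0.749069 = -0.215934
e^{−rT} = 0.880760
N(d₁) = 0.703030,  N(d₂) = 0.414519
price = S·N(d₁) − K·e^{−rT}·N(d₂) = 27.432224 − 14.362727 = 13.069497
[GHJ put K=204.99]
σ√T = 0.4018·√2.3889 = 0.621025
d₁ = (ln(S/K) + (r+σ²/2)T) / (σ√T) = (ln(191.54/204.99) + (0.0796+0.4018²/2)·2.3889) / 0.621025 = (-0.067865 + 0.382992) / 0.621025 = 0.507432
d₂ = d₁ − σ√T = 0.507432 − 0.621025 = -0.113593
e^{−rT} = 0.826830
N(−d₁) = 0.305926,  N(−d₂) = 0.545220
price = K·e^{−rT}·N(−d₂) − S·N(−d₁) = 92.410291 − 58.597047 = 33.813245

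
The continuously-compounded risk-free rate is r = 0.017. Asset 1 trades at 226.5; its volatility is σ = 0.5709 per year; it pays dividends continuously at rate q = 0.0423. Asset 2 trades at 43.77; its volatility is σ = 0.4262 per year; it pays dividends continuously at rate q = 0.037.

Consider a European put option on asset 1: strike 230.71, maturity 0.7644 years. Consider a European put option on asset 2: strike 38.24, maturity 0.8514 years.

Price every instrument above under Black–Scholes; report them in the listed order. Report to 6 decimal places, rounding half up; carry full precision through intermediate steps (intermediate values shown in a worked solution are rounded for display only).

price(asset 1 put K=230.71) = 48.391952
price(asset 2 put K=38.24) = 4.157458

[asset 1 put K=230.71]
σ√T = 0.5709·√0.7644 = 0.499138
d₁ = (ln(S/K) + (r−q+σ²/2)T) / (σ√T) = (ln(226.5/230.71) + (0.017−0.0423+0.5709²/2)·0.7644) / 0.499138 = (-0.018417 + 0.105230) / 0.499138 = 0.173927
d₂ = d₁ − σ√T = 0.173927 − 0.499138 = -0.325211
e^{−rT} = 0.987089
e^{−qT} = 0.968183
N(−d₁) = 0.430962,  N(−d₂) = 0.627489
price = K·e^{−rT}·N(−d₂) − S·e^{−qT}·N(−d₁) = 142.899003 − 94.507051 = 48.391952
[asset 2 put K=38.24]
σ√T = 0.4262·√0.8514 = 0.393260
d₁ = (ln(S/K) + (r−q+σ²/2)T) / (σ√T) = (ln(43.77/38.24) + (0.017−0.037+0.4262²/2)·0.8514) / 0.393260 = (0.135067 + 0.060299) / 0.393260 = 0.496784
d₂ = d₁ − σ√T = 0.496784 − 0.393260 = 0.103523
e^{−rT} = 0.985630
e^{−qT} = 0.968989
N(−d₁) = 0.309671,  N(−d₂) = 0.458774
price = K·e^{−rT}·N(−d₂) − S·e^{−qT}·N(−d₁) = 17.291417 − 13.133959 = 4.157458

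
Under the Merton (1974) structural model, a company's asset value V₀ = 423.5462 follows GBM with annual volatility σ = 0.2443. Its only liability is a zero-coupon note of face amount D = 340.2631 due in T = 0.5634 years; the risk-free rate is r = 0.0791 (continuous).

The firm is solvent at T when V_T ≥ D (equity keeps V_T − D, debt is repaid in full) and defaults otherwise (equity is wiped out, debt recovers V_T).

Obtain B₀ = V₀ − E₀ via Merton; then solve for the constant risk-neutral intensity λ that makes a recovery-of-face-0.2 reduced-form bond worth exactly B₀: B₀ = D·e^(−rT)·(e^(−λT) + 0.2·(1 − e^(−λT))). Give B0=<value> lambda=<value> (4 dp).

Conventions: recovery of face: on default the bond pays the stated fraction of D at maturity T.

B0=323.1394 lambda=0.0157

Work the structural quantities from V₀ = 423.5462 against face 340.2631:
d₁ = [ln(V₀/D) + (r + σ²/2)T] / (σ√T)
   = [ln(423.5462/340.2631) + (0.0791 + 0.5·0.2443²)·0.5634] / (0.2443·√0.5634)
   = [0.218943 + 0.061377] / 0.183372 = 1.528705
d₂ = d₁ − σ√T = 1.528705 − 0.183372 = 1.345333
N(d₁) = 0.936831,  N(d₂) = 0.910741,  e^(−rT) = 0.956413
E₀ = V₀·N(d₁) − D·e^(−rT)·N(d₂)
   = 423.5462·0.936831 − 340.2631·0.956413·0.910741 = 100.406762
B₀ = V₀ − E₀ = 423.5462 − 100.406762 = 323.139438
e^(−λT) = (B₀·e^(rT)/D − 0.2)/(1 − 0.2) = (323.1394·1.045573/340.2631 − 0.2)/0.8 = 0.99119318
λ = −ln(0.99119318)/0.5634 = 0.015701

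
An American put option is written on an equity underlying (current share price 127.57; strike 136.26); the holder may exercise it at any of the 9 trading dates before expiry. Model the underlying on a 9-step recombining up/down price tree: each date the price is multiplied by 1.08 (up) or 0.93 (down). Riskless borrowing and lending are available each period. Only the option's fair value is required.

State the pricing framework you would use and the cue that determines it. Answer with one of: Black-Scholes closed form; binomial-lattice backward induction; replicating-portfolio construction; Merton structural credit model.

Key observation: an American put (K = 136.26, S₀ = 127.57) on a 9-date tree has no closed form — the optimal stopping decision is embedded and must be resolved recursively from expiry.

framework: binomial-lattice backward induction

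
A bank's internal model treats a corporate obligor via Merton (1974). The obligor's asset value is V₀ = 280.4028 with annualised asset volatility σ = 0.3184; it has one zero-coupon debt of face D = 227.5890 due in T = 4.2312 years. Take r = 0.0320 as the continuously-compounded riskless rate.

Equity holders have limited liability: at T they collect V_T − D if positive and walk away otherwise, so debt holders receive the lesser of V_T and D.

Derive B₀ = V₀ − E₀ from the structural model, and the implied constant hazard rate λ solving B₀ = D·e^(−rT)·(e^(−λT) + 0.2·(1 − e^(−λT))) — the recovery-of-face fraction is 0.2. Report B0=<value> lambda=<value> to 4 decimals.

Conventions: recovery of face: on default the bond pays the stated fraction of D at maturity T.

Equity is a call on the firm's assets struck at D = 227.5890:
d₁ = [ln(V₀/D) + (r + σ²/2)T] / (σ√T)
   = [ln(280.4028/227.5890) + (0.0320 + 0.5·0.3184²)·4.2312] / (0.3184·√4.2312)
   = [0.208686 + 0.349875] / 0.654945 = 0.852836
d₂ = d₁ − σ√T = 0.852836 − 0.654945 = 0.197891
N(d₁) = 0.803125,  N(d₂) = 0.578435,  e^(−rT) = 0.873368
E₀ = V₀·N(d₁) − D·e^(−rT)·N(d₂)
   = 280.4028·0.803125 − 227.5890·0.873368·0.578435 = 110.223594
B₀ = V₀ − E₀ = 280.4028 − 110.223594 = 170.179206
e^(−λT) = (B₀·e^(rT)/D − 0.2)/(1 − 0.2) = (170.1792·1.144993/227.5890 − 0.2)/0.8 = 0.82020753
λ = −ln(0.82020753)/4.2312 = 0.046842

B0=170.1792 lambda=0.0468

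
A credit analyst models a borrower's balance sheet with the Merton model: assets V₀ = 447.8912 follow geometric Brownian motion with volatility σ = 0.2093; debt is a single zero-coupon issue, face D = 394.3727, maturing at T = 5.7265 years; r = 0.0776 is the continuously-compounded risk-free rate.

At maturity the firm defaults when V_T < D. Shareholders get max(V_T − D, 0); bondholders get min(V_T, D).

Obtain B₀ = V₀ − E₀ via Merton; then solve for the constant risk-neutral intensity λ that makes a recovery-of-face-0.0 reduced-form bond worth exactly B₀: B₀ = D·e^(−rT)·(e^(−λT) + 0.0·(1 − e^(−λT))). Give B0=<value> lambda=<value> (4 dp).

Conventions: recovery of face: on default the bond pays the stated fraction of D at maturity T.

B0=242.4472 lambda=0.0074

Apply the equity-as-call identities (strike 394.3727, horizon 5.7265 years):
d₁ = [ln(V₀/D) + (r + σ²/2)T] / (σ√T)
   = [ln(447.8912/394.3727) + (0.0776 + 0.5·0.2093²)·5.7265] / (0.2093·√5.7265)
   = [0.127254 + 0.569805] / 0.500857 = 1.391733
d₂ = d₁ − σ√T = 1.391733 − 0.500857 = 0.890876
N(d₁) = 0.917998,  N(d₂) = 0.813502,  e^(−rT) = 0.641224
E₀ = V₀·N(d₁) − D·e^(−rT)·N(d₂)
   = 447.8912·0.917998 − 394.3727·0.641224·0.813502 = 205.443960
B₀ = V₀ − E₀ = 447.8912 − 205.443960 = 242.447240
e^(−λT) = (B₀·e^(rT)/D − 0)/(1 − 0) = (242.4472·1.559517/394.3727 − 0)/1 = 0.95873934
λ = −ln(0.95873934)/5.7265 = 0.007358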